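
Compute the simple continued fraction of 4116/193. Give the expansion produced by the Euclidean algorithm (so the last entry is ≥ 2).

[21; 3, 15, 1, 3]

4116 = 21·193 + 63
193 = 3·63 + 4
63 = 15·4 + 3
4 = 1·3 + 1
3 = 3·1 + 0  (stop)
So 4116/193 = [21; 3, 15, 1, 3].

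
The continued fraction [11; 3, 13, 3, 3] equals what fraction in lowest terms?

4632/409

Using pₖ = aₖpₖ₋₁ + pₖ₋₂ and qₖ = aₖqₖ₋₁ + qₖ₋₂:
  k=0: a=11, p=11, q=1
  k=1: a=3, p=34, q=3
  k=2: a=13, p=453, q=40
  k=3: a=3, p=1393, q=123
  k=4: a=3, p=4632, q=409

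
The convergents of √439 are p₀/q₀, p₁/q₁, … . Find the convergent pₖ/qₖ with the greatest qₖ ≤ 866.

18019/860

√439 = [20; 1, 19, 1, 40, …] (period length 4).
Convergents:
  p_0/q_0 = 20/1
  p_1/q_1 = 21/1
  p_2/q_2 = 419/20
  p_3/q_3 = 440/21
  p_4/q_4 = 18019/860
  p_5/q_5 = 18459/881
q_4 = 860 ≤ 866 < 881 = q_5, so the answer is 18019/860.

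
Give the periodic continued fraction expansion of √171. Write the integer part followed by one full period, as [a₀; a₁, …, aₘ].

[13; 13, 26]

a₀ = ⌊√171⌋ = 13.
With m₀=0, d₀=1 and mₖ₊₁ = dₖaₖ − mₖ, dₖ₊₁ = (n − mₖ₊₁²)/dₖ, aₖ₊₁ = ⌊(a₀+mₖ₊₁)/dₖ₊₁⌋:
  k=1: m=13, d=2, a=13
  k=2: m=13, d=1, a=26
d=1 and a=2a₀=26 at k=2, so the next step gives (m, d) = (13, 2) again — its k=1 value — and the period has length 2.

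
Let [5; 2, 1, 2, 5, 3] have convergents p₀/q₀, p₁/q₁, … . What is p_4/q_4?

231/43

Using pₖ = aₖpₖ₋₁ + pₖ₋₂, qₖ = aₖqₖ₋₁ + qₖ₋₂ (with p₋₁=1, p₋₂=0, q₋₁=0, q₋₂=1):
  k=0: a=5, p=5, q=1
  k=1: a=2, p=11, q=2
  k=2: a=1, p=16, q=3
  k=3: a=2, p=43, q=8
  k=4: a=5, p=231, q=43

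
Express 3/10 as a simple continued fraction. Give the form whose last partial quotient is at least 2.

3 = 0×10 + 3
10 = 3×3 + 1
3 = 3×1 + 0  (stop)
So 3/10 = [0; 3, 3].

[0; 3, 3]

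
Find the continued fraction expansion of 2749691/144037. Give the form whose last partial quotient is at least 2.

[19; 11, 11, 9, 16, 8]

2749691 = 19×144037 + 12988
144037 = 11×12988 + 1169
12988 = 11×1169 + 129
1169 = 9×129 + 8
129 = 16×8 + 1
8 = 8×1 + 0  (stop)
So 2749691/144037 = [19; 11, 11, 9, 16, 8].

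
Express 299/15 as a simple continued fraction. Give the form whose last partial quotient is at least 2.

299 = 19×15 + 14
15 = 1×14 + 1
14 = 14×1 + 0  (stop)
So 299/15 = [19; 1, 14].

[19; 1, 14]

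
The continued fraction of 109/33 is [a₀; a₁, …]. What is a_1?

3

109 = 3·33 + 10   →  a_0 = 3
33 = 3·10 + 3   →  a_1 = 3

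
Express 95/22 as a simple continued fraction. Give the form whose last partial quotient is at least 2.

95 = 4×22 + 7
22 = 3×7 + 1
7 = 7×1 + 0  (stop)
So 95/22 = [4; 3, 7].

[4; 3, 7]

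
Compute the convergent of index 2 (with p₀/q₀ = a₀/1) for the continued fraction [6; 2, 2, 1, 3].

Using pₖ = aₖpₖ₋₁ + pₖ₋₂, qₖ = aₖqₖ₋₁ + qₖ₋₂ (with p₋₁=1, p₋₂=0, q₋₁=0, q₋₂=1):
  k=0: a=6, p=6, q=1
  k=1: a=2, p=13, q=2
  k=2: a=2, p=32, q=5

32/5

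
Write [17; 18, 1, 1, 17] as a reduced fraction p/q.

Using pₖ = aₖpₖ₋₁ + pₖ₋₂ and qₖ = aₖqₖ₋₁ + qₖ₋₂:
  k=0: a=17, p=17, q=1
  k=1: a=18, p=307, q=18
  k=2: a=1, p=324, q=19
  k=3: a=1, p=631, q=37
  k=4: a=17, p=11051, q=648

11051/648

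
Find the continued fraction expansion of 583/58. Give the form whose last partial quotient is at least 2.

[10; 19, 3]

583 = 10*58 + 3
58 = 19*3 + 1
3 = 3*1 + 0  (stop)
So 583/58 = [10; 19, 3].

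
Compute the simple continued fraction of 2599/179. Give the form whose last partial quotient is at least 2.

2599 = 14×179 + 93
179 = 1×93 + 86
93 = 1×86 + 7
86 = 12×7 + 2
7 = 3×2 + 1
2 = 2×1 + 0  (stop)
So 2599/179 = [14; 1, 1, 12, 3, 2].

[14; 1, 1, 12, 3, 2]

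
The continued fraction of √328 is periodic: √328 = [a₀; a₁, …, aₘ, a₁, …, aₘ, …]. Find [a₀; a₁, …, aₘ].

[18; 9, 36]

a₀ = ⌊√328⌋ = 18.
With m₀=0, d₀=1 and mₖ₊₁ = dₖaₖ − mₖ, dₖ₊₁ = (n − mₖ₊₁²)/dₖ, aₖ₊₁ = ⌊(a₀+mₖ₊₁)/dₖ₊₁⌋:
  k=1: m=18, d=4, a=9
  k=2: m=18, d=1, a=36
d=1 and a=2a₀=36 at k=2, so the next step gives (m, d) = (18, 4) again — its k=1 value — and the period has length 2.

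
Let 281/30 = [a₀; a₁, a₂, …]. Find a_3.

281 = 9·30 + 11   →  a_0 = 9
30 = 2·11 + 8   →  a_1 = 2
11 = 1·8 + 3   →  a_2 = 1
8 = 2·3 + 2   →  a_3 = 2

2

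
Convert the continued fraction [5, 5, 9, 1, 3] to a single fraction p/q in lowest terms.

Using pₖ = aₖpₖ₋₁ + pₖ₋₂ and qₖ = aₖqₖ₋₁ + qₖ₋₂:
  k=0: a=5, p=5, q=1
  k=1: a=5, p=26, q=5
  k=2: a=9, p=239, q=46
  k=3: a=1, p=265, q=51
  k=4: a=3, p=1034, q=199

1034/199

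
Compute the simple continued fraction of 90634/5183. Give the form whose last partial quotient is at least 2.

[17; 2, 18, 2, 2, 2, 11]

90634 = 17×5183 + 2523
5183 = 2×2523 + 137
2523 = 18×137 + 57
137 = 2×57 + 23
57 = 2×23 + 11
23 = 2×11 + 1
11 = 11×1 + 0  (stop)
So 90634/5183 = [17; 2, 18, 2, 2, 2, 11].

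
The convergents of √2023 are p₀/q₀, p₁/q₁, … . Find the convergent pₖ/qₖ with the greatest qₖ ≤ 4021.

√2023 = [44; 1, 43, 1, 88, …] (period length 4).
Convergents:
  p_0/q_0 = 44/1
  p_1/q_1 = 45/1
  p_2/q_2 = 1979/44
  p_3/q_3 = 2024/45
  p_4/q_4 = 180091/4004
  p_5/q_5 = 182115/4049
q_4 = 4004 ≤ 4021 < 4049 = q_5, so the answer is 180091/4004.

180091/4004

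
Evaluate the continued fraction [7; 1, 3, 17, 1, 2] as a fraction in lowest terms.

Fold from the inside: start with 2/1.
  1 + 1/2 = 3/2
  17 + 2/3 = 53/3
  3 + 3/53 = 162/53
  1 + 53/162 = 215/162
  7 + 162/215 = 1667/215

1667/215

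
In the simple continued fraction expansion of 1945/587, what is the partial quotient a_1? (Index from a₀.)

1945 = 3·587 + 184   →  a_0 = 3
587 = 3·184 + 35   →  a_1 = 3

3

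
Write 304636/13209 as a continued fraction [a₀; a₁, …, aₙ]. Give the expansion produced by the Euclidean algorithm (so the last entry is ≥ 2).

304636 = 23·13209 + 829
13209 = 15·829 + 774
829 = 1·774 + 55
774 = 14·55 + 4
55 = 13·4 + 3
4 = 1·3 + 1
3 = 3·1 + 0  (stop)
So 304636/13209 = [23; 15, 1, 14, 13, 1, 3].

[23; 15, 1, 14, 13, 1, 3]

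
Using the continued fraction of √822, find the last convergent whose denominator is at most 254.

√822 = [28; 1, 2, 28, 2, 1, 56, …] (period length 6).
Convergents:
  p_0/q_0 = 28/1
  p_1/q_1 = 29/1
  p_2/q_2 = 86/3
  p_3/q_3 = 2437/85
  p_4/q_4 = 4960/173
  p_5/q_5 = 7397/258
q_4 = 173 ≤ 254 < 258 = q_5, so the answer is 4960/173.

4960/173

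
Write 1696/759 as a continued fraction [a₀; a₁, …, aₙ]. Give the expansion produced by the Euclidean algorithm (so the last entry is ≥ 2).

1696 = 2·759 + 178
759 = 4·178 + 47
178 = 3·47 + 37
47 = 1·37 + 10
37 = 3·10 + 7
10 = 1·7 + 3
7 = 2·3 + 1
3 = 3·1 + 0  (stop)
So 1696/759 = [2; 4, 3, 1, 3, 1, 2, 3].

[2; 4, 3, 1, 3, 1, 2, 3]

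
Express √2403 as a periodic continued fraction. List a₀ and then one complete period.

[49; 49, 98]

a₀ = ⌊√2403⌋ = 49.
With m₀=0, d₀=1 and mₖ₊₁ = dₖaₖ − mₖ, dₖ₊₁ = (n − mₖ₊₁²)/dₖ, aₖ₊₁ = ⌊(a₀+mₖ₊₁)/dₖ₊₁⌋:
  k=1: m=49, d=2, a=49
  k=2: m=49, d=1, a=98
d=1 and a=2a₀=98 at k=2, so the next step gives (m, d) = (49, 2) again — its k=1 value — and the period has length 2.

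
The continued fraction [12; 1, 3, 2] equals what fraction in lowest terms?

115/9

Using pₖ = aₖpₖ₋₁ + pₖ₋₂ and qₖ = aₖqₖ₋₁ + qₖ₋₂:
  k=0: a=12, p=12, q=1
  k=1: a=1, p=13, q=1
  k=2: a=3, p=51, q=4
  k=3: a=2, p=115, q=9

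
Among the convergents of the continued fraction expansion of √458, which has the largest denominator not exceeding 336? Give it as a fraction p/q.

4537/212

√458 = [21; 2, 2, 42, …] (period length 3).
Convergents:
  p_0/q_0 = 21/1
  p_1/q_1 = 43/2
  p_2/q_2 = 107/5
  p_3/q_3 = 4537/212
  p_4/q_4 = 9181/429
q_3 = 212 ≤ 336 < 429 = q_4, so the answer is 4537/212.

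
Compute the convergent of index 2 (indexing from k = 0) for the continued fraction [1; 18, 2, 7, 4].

39/37

Using pₖ = aₖpₖ₋₁ + pₖ₋₂, qₖ = aₖqₖ₋₁ + qₖ₋₂ (with p₋₁=1, p₋₂=0, q₋₁=0, q₋₂=1):
  k=0: a=1, p=1, q=1
  k=1: a=18, p=19, q=18
  k=2: a=2, p=39, q=37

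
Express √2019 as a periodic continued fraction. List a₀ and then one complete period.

[44; 1, 13, 1, 88]

a₀ = ⌊√2019⌋ = 44.
With m₀=0, d₀=1 and mₖ₊₁ = dₖaₖ − mₖ, dₖ₊₁ = (n − mₖ₊₁²)/dₖ, aₖ₊₁ = ⌊(a₀+mₖ₊₁)/dₖ₊₁⌋:
  k=1: m=44, d=83, a=1
  k=2: m=39, d=6, a=13
  k=3: m=39, d=83, a=1
  k=4: m=44, d=1, a=88
d=1 and a=2a₀=88 at k=4, so the next step gives (m, d) = (44, 83) again — its k=1 value — and the period has length 4.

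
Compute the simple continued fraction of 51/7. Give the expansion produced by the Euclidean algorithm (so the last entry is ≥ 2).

51 = 7·7 + 2
7 = 3·2 + 1
2 = 2·1 + 0  (stop)
So 51/7 = [7; 3, 2].

[7; 3, 2]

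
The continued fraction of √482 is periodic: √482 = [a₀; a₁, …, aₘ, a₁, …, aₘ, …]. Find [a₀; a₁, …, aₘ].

[21; 1, 20, 1, 42]

a₀ = ⌊√482⌋ = 21.
With m₀=0, d₀=1 and mₖ₊₁ = dₖaₖ − mₖ, dₖ₊₁ = (n − mₖ₊₁²)/dₖ, aₖ₊₁ = ⌊(a₀+mₖ₊₁)/dₖ₊₁⌋:
  k=1: m=21, d=41, a=1
  k=2: m=20, d=2, a=20
  k=3: m=20, d=41, a=1
  k=4: m=21, d=1, a=42
d=1 and a=2a₀=42 at k=4, so the next step gives (m, d) = (21, 41) again — its k=1 value — and the period has length 4.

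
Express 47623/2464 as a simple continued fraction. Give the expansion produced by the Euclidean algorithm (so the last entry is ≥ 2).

[19; 3, 18, 1, 3, 3, 3]

47623 = 19·2464 + 807
2464 = 3·807 + 43
807 = 18·43 + 33
43 = 1·33 + 10
33 = 3·10 + 3
10 = 3·3 + 1
3 = 3·1 + 0  (stop)
So 47623/2464 = [19; 3, 18, 1, 3, 3, 3].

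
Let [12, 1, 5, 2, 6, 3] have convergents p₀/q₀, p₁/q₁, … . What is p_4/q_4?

1079/84

Using pₖ = aₖpₖ₋₁ + pₖ₋₂, qₖ = aₖqₖ₋₁ + qₖ₋₂ (with p₋₁=1, p₋₂=0, q₋₁=0, q₋₂=1):
  k=0: a=12, p=12, q=1
  k=1: a=1, p=13, q=1
  k=2: a=5, p=77, q=6
  k=3: a=2, p=167, q=13
  k=4: a=6, p=1079, q=84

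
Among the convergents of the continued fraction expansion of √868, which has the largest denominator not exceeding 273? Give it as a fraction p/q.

7336/249

√868 = [29; 2, 6, 19, 2, 19, 6, 2, 58, …] (period length 8).
Convergents:
  p_0/q_0 = 29/1
  p_1/q_1 = 59/2
  p_2/q_2 = 383/13
  p_3/q_3 = 7336/249
  p_4/q_4 = 15055/511
q_3 = 249 ≤ 273 < 511 = q_4, so the answer is 7336/249.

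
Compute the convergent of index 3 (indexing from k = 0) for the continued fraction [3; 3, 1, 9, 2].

Using pₖ = aₖpₖ₋₁ + pₖ₋₂, qₖ = aₖqₖ₋₁ + qₖ₋₂ (with p₋₁=1, p₋₂=0, q₋₁=0, q₋₂=1):
  k=0: a=3, p=3, q=1
  k=1: a=3, p=10, q=3
  k=2: a=1, p=13, q=4
  k=3: a=9, p=127, q=39

127/39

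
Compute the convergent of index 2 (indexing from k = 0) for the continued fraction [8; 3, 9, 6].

233/28

Using pₖ = aₖpₖ₋₁ + pₖ₋₂, qₖ = aₖqₖ₋₁ + qₖ₋₂ (with p₋₁=1, p₋₂=0, q₋₁=0, q₋₂=1):
  k=0: a=8, p=8, q=1
  k=1: a=3, p=25, q=3
  k=2: a=9, p=233, q=28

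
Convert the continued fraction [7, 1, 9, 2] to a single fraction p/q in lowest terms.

Using pₖ = aₖpₖ₋₁ + pₖ₋₂ and qₖ = aₖqₖ₋₁ + qₖ₋₂:
  k=0: a=7, p=7, q=1
  k=1: a=1, p=8, q=1
  k=2: a=9, p=79, q=10
  k=3: a=2, p=166, q=21

166/21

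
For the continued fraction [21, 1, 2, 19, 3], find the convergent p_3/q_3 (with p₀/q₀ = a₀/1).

1257/58

Using pₖ = aₖpₖ₋₁ + pₖ₋₂, qₖ = aₖqₖ₋₁ + qₖ₋₂ (with p₋₁=1, p₋₂=0, q₋₁=0, q₋₂=1):
  k=0: a=21, p=21, q=1
  k=1: a=1, p=22, q=1
  k=2: a=2, p=65, q=3
  k=3: a=19, p=1257, q=58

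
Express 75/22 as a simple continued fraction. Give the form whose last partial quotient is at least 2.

[3; 2, 2, 4]

75 = 3·22 + 9
22 = 2·9 + 4
9 = 2·4 + 1
4 = 4·1 + 0  (stop)
So 75/22 = [3; 2, 2, 4].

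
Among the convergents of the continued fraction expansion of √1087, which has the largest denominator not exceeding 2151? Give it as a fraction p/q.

70687/2144

√1087 = [32; 1, 31, 1, 64, …] (period length 4).
Convergents:
  p_0/q_0 = 32/1
  p_1/q_1 = 33/1
  p_2/q_2 = 1055/32
  p_3/q_3 = 1088/33
  p_4/q_4 = 70687/2144
  p_5/q_5 = 71775/2177
q_4 = 2144 ≤ 2151 < 2177 = q_5, so the answer is 70687/2144.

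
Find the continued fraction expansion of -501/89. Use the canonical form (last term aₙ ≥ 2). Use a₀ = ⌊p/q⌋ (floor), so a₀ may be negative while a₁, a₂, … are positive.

-501 = -6·89 + 33
89 = 2·33 + 23
33 = 1·23 + 10
23 = 2·10 + 3
10 = 3·3 + 1
3 = 3·1 + 0  (stop)
So -501/89 = [-6; 2, 1, 2, 3, 3].

[-6; 2, 1, 2, 3, 3]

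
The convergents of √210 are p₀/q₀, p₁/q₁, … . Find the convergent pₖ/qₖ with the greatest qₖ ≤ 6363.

47894/3305

√210 = [14; 2, 28, …] (period length 2).
Convergents:
  p_0/q_0 = 14/1
  p_1/q_1 = 29/2
  p_2/q_2 = 826/57
  p_3/q_3 = 1681/116
  p_4/q_4 = 47894/3305
  p_5/q_5 = 97469/6726
q_4 = 3305 ≤ 6363 < 6726 = q_5, so the answer is 47894/3305.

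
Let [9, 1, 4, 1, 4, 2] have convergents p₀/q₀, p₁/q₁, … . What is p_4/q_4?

285/29

Using pₖ = aₖpₖ₋₁ + pₖ₋₂, qₖ = aₖqₖ₋₁ + qₖ₋₂ (with p₋₁=1, p₋₂=0, q₋₁=0, q₋₂=1):
  k=0: a=9, p=9, q=1
  k=1: a=1, p=10, q=1
  k=2: a=4, p=49, q=5
  k=3: a=1, p=59, q=6
  k=4: a=4, p=285, q=29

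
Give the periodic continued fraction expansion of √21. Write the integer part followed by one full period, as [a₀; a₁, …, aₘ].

[4; 1, 1, 2, 1, 1, 8]

a₀ = ⌊√21⌋ = 4.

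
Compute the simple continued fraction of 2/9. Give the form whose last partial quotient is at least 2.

[0; 4, 2]

2 = 0·9 + 2
9 = 4·2 + 1
2 = 2·1 + 0  (stop)
So 2/9 = [0; 4, 2].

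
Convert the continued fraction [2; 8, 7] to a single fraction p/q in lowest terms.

Using pₖ = aₖpₖ₋₁ + pₖ₋₂ and qₖ = aₖqₖ₋₁ + qₖ₋₂:
  k=0: a=2, p=2, q=1
  k=1: a=8, p=17, q=8
  k=2: a=7, p=121, q=57

121/57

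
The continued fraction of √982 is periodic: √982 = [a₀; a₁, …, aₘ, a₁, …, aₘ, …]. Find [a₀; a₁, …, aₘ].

a₀ = ⌊√982⌋ = 31.
With m₀=0, d₀=1 and mₖ₊₁ = dₖaₖ − mₖ, dₖ₊₁ = (n − mₖ₊₁²)/dₖ, aₖ₊₁ = ⌊(a₀+mₖ₊₁)/dₖ₊₁⌋:
  k=1: m=31, d=21, a=2
  k=2: m=11, d=41, a=1
  k=3: m=30, d=2, a=30
  k=4: m=30, d=41, a=1
  k=5: m=11, d=21, a=2
  k=6: m=31, d=1, a=62
d=1 and a=2a₀=62 at k=6, so the next step gives (m, d) = (31, 21) again — its k=1 value — and the period has length 6.

[31; 2, 1, 30, 1, 2, 62]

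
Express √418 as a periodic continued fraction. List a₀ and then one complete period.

[20; 2, 4, 20, 4, 2, 40]

a₀ = ⌊√418⌋ = 20.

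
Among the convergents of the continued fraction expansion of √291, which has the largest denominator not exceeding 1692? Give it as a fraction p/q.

√291 = [17; 17, 34, …] (period length 2).
Convergents:
  p_0/q_0 = 17/1
  p_1/q_1 = 290/17
  p_2/q_2 = 9877/579
  p_3/q_3 = 168199/9860
q_2 = 579 ≤ 1692 < 9860 = q_3, so the answer is 9877/579.

9877/579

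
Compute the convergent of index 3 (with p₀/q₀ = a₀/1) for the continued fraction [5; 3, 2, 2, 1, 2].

Using pₖ = aₖpₖ₋₁ + pₖ₋₂, qₖ = aₖqₖ₋₁ + qₖ₋₂ (with p₋₁=1, p₋₂=0, q₋₁=0, q₋₂=1):
  k=0: a=5, p=5, q=1
  k=1: a=3, p=16, q=3
  k=2: a=2, p=37, q=7
  k=3: a=2, p=90, q=17

90/17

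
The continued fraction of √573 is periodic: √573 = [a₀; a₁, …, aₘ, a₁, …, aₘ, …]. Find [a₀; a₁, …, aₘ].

a₀ = ⌊√573⌋ = 23.
With m₀=0, d₀=1 and mₖ₊₁ = dₖaₖ − mₖ, dₖ₊₁ = (n − mₖ₊₁²)/dₖ, aₖ₊₁ = ⌊(a₀+mₖ₊₁)/dₖ₊₁⌋:
  k=1: m=23, d=44, a=1
  k=2: m=21, d=3, a=14
  k=3: m=21, d=44, a=1
  k=4: m=23, d=1, a=46
d=1 and a=2a₀=46 at k=4, so the next step gives (m, d) = (23, 44) again — its k=1 value — and the period has length 4.

[23; 1, 14, 1, 46]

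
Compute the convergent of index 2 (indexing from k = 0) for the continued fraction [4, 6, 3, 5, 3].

Using pₖ = aₖpₖ₋₁ + pₖ₋₂, qₖ = aₖqₖ₋₁ + qₖ₋₂ (with p₋₁=1, p₋₂=0, q₋₁=0, q₋₂=1):
  k=0: a=4, p=4, q=1
  k=1: a=6, p=25, q=6
  k=2: a=3, p=79, q=19

79/19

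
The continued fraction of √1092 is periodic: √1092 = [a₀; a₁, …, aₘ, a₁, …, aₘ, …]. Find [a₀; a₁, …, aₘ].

a₀ = ⌊√1092⌋ = 33.
With m₀=0, d₀=1 and mₖ₊₁ = dₖaₖ − mₖ, dₖ₊₁ = (n − mₖ₊₁²)/dₖ, aₖ₊₁ = ⌊(a₀+mₖ₊₁)/dₖ₊₁⌋:
  k=1: m=33, d=3, a=22
  k=2: m=33, d=1, a=66
d=1 and a=2a₀=66 at k=2, so the next step gives (m, d) = (33, 3) again — its k=1 value — and the period has length 2.

[33; 22, 66]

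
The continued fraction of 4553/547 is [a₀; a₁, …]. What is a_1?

3

4553 = 8·547 + 177   →  a_0 = 8
547 = 3·177 + 16   →  a_1 = 3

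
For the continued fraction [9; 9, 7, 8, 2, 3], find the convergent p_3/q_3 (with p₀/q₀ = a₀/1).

4746/521

Using pₖ = aₖpₖ₋₁ + pₖ₋₂, qₖ = aₖqₖ₋₁ + qₖ₋₂ (with p₋₁=1, p₋₂=0, q₋₁=0, q₋₂=1):
  k=0: a=9, p=9, q=1
  k=1: a=9, p=82, q=9
  k=2: a=7, p=583, q=64
  k=3: a=8, p=4746, q=521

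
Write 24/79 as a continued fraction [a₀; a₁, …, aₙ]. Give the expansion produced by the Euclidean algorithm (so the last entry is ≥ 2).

24 = 0×79 + 24
79 = 3×24 + 7
24 = 3×7 + 3
7 = 2×3 + 1
3 = 3×1 + 0  (stop)
So 24/79 = [0; 3, 3, 2, 3].

[0; 3, 3, 2, 3]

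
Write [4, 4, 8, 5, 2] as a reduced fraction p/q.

1574/371

Using pₖ = aₖpₖ₋₁ + pₖ₋₂ and qₖ = aₖqₖ₋₁ + qₖ₋₂:
  k=0: a=4, p=4, q=1
  k=1: a=4, p=17, q=4
  k=2: a=8, p=140, q=33
  k=3: a=5, p=717, q=169
  k=4: a=2, p=1574, q=371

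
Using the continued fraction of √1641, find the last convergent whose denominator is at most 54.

√1641 = [40; 1, 1, 26, 1, 1, 80, …] (period length 6).
Convergents:
  p_0/q_0 = 40/1
  p_1/q_1 = 41/1
  p_2/q_2 = 81/2
  p_3/q_3 = 2147/53
  p_4/q_4 = 2228/55
q_3 = 53 ≤ 54 < 55 = q_4, so the answer is 2147/53.

2147/53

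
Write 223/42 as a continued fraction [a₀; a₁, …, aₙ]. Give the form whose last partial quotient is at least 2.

[5; 3, 4, 3]

223 = 5·42 + 13
42 = 3·13 + 3
13 = 4·3 + 1
3 = 3·1 + 0  (stop)
So 223/42 = [5; 3, 4, 3].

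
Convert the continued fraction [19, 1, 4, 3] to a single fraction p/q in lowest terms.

317/16

Fold from the inside: start with 3/1.
  4 + 1/3 = 13/3
  1 + 3/13 = 16/13
  19 + 13/16 = 317/16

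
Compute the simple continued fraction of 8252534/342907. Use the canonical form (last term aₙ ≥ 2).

8252534 = 24·342907 + 22766
342907 = 15·22766 + 1417
22766 = 16·1417 + 94
1417 = 15·94 + 7
94 = 13·7 + 3
7 = 2·3 + 1
3 = 3·1 + 0  (stop)
So 8252534/342907 = [24; 15, 16, 15, 13, 2, 3].

[24; 15, 16, 15, 13, 2, 3]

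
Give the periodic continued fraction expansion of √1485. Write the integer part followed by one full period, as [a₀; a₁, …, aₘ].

a₀ = ⌊√1485⌋ = 38.
With m₀=0, d₀=1 and mₖ₊₁ = dₖaₖ − mₖ, dₖ₊₁ = (n − mₖ₊₁²)/dₖ, aₖ₊₁ = ⌊(a₀+mₖ₊₁)/dₖ₊₁⌋:
  k=1: m=38, d=41, a=1
  k=2: m=3, d=36, a=1
  k=3: m=33, d=11, a=6
  k=4: m=33, d=36, a=1
  k=5: m=3, d=41, a=1
  k=6: m=38, d=1, a=76
d=1 and a=2a₀=76 at k=6, so the next step gives (m, d) = (38, 41) again — its k=1 value — and the period has length 6.

[38; 1, 1, 6, 1, 1, 76]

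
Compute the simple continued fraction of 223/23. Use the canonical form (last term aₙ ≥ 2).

[9; 1, 2, 3, 2]

223 = 9·23 + 16
23 = 1·16 + 7
16 = 2·7 + 2
7 = 3·2 + 1
2 = 2·1 + 0  (stop)
So 223/23 = [9; 1, 2, 3, 2].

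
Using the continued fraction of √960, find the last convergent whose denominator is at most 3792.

√960 = [30; 1, 60, …] (period length 2).
Convergents:
  p_0/q_0 = 30/1
  p_1/q_1 = 31/1
  p_2/q_2 = 1890/61
  p_3/q_3 = 1921/62
  p_4/q_4 = 117150/3781
  p_5/q_5 = 119071/3843
q_4 = 3781 ≤ 3792 < 3843 = q_5, so the answer is 117150/3781.

117150/3781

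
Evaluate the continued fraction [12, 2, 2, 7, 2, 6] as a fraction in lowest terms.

6339/511

Using pₖ = aₖpₖ₋₁ + pₖ₋₂ and qₖ = aₖqₖ₋₁ + qₖ₋₂:
  k=0: a=12, p=12, q=1
  k=1: a=2, p=25, q=2
  k=2: a=2, p=62, q=5
  k=3: a=7, p=459, q=37
  k=4: a=2, p=980, q=79
  k=5: a=6, p=6339, q=511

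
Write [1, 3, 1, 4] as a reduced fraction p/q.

24/19

Using pₖ = aₖpₖ₋₁ + pₖ₋₂ and qₖ = aₖqₖ₋₁ + qₖ₋₂:
  k=0: a=1, p=1, q=1
  k=1: a=3, p=4, q=3
  k=2: a=1, p=5, q=4
  k=3: a=4, p=24, q=19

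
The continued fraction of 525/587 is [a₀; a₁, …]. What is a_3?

2

525 = 0·587 + 525   →  a_0 = 0
587 = 1·525 + 62   →  a_1 = 1
525 = 8·62 + 29   →  a_2 = 8
62 = 2·29 + 4   →  a_3 = 2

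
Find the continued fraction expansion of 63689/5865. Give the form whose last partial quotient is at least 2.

[10; 1, 6, 9, 1, 19, 1, 3]

63689 = 10·5865 + 5039
5865 = 1·5039 + 826
5039 = 6·826 + 83
826 = 9·83 + 79
83 = 1·79 + 4
79 = 19·4 + 3
4 = 1·3 + 1
3 = 3·1 + 0  (stop)
So 63689/5865 = [10; 1, 6, 9, 1, 19, 1, 3].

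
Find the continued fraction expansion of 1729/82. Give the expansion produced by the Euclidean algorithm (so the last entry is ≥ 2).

[21; 11, 1, 2, 2]

1729 = 21×82 + 7
82 = 11×7 + 5
7 = 1×5 + 2
5 = 2×2 + 1
2 = 2×1 + 0  (stop)
So 1729/82 = [21; 11, 1, 2, 2].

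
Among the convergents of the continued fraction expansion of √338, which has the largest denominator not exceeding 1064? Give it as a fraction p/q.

17631/959

√338 = [18; 2, 1, 1, 2, 36, …] (period length 5).
Convergents:
  p_0/q_0 = 18/1
  p_1/q_1 = 37/2
  p_2/q_2 = 55/3
  p_3/q_3 = 92/5
  p_4/q_4 = 239/13
  p_5/q_5 = 8696/473
  p_6/q_6 = 17631/959
  p_7/q_7 = 26327/1432
q_6 = 959 ≤ 1064 < 1432 = q_7, so the answer is 17631/959.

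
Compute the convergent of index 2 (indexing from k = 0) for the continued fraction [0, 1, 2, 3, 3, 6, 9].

2/3

Using pₖ = aₖpₖ₋₁ + pₖ₋₂, qₖ = aₖqₖ₋₁ + qₖ₋₂ (with p₋₁=1, p₋₂=0, q₋₁=0, q₋₂=1):
  k=0: a=0, p=0, q=1
  k=1: a=1, p=1, q=1
  k=2: a=2, p=2, q=3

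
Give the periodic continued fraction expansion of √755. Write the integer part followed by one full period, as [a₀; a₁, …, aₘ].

[27; 2, 10, 2, 54]

a₀ = ⌊√755⌋ = 27.
With m₀=0, d₀=1 and mₖ₊₁ = dₖaₖ − mₖ, dₖ₊₁ = (n − mₖ₊₁²)/dₖ, aₖ₊₁ = ⌊(a₀+mₖ₊₁)/dₖ₊₁⌋:
  k=1: m=27, d=26, a=2
  k=2: m=25, d=5, a=10
  k=3: m=25, d=26, a=2
  k=4: m=27, d=1, a=54
d=1 and a=2a₀=54 at k=4, so the next step gives (m, d) = (27, 26) again — its k=1 value — and the period has length 4.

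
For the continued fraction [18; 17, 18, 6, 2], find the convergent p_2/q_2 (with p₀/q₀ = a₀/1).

5544/307

Using pₖ = aₖpₖ₋₁ + pₖ₋₂, qₖ = aₖqₖ₋₁ + qₖ₋₂ (with p₋₁=1, p₋₂=0, q₋₁=0, q₋₂=1):
  k=0: a=18, p=18, q=1
  k=1: a=17, p=307, q=17
  k=2: a=18, p=5544, q=307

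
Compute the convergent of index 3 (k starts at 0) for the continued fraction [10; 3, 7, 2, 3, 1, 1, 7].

485/47

Using pₖ = aₖpₖ₋₁ + pₖ₋₂, qₖ = aₖqₖ₋₁ + qₖ₋₂ (with p₋₁=1, p₋₂=0, q₋₁=0, q₋₂=1):
  k=0: a=10, p=10, q=1
  k=1: a=3, p=31, q=3
  k=2: a=7, p=227, q=22
  k=3: a=2, p=485, q=47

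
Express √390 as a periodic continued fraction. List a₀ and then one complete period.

a₀ = ⌊√390⌋ = 19.
With m₀=0, d₀=1 and mₖ₊₁ = dₖaₖ − mₖ, dₖ₊₁ = (n − mₖ₊₁²)/dₖ, aₖ₊₁ = ⌊(a₀+mₖ₊₁)/dₖ₊₁⌋:
  k=1: m=19, d=29, a=1
  k=2: m=10, d=10, a=2
  k=3: m=10, d=29, a=1
  k=4: m=19, d=1, a=38
d=1 and a=2a₀=38 at k=4, so the next step gives (m, d) = (19, 29) again — its k=1 value — and the period has length 4.

[19; 1, 2, 1, 38]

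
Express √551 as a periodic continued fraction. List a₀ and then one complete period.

[23; 2, 8, 1, 8, 2, 46]

a₀ = ⌊√551⌋ = 23.
With m₀=0, d₀=1 and mₖ₊₁ = dₖaₖ − mₖ, dₖ₊₁ = (n − mₖ₊₁²)/dₖ, aₖ₊₁ = ⌊(a₀+mₖ₊₁)/dₖ₊₁⌋:
  k=1: m=23, d=22, a=2
  k=2: m=21, d=5, a=8
  k=3: m=19, d=38, a=1
  k=4: m=19, d=5, a=8
  k=5: m=21, d=22, a=2
  k=6: m=23, d=1, a=46
d=1 and a=2a₀=46 at k=6, so the next step gives (m, d) = (23, 22) again — its k=1 value — and the period has length 6.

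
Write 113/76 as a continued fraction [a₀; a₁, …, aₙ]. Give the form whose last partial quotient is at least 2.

[1; 2, 18, 2]

113 = 1*76 + 37
76 = 2*37 + 2
37 = 18*2 + 1
2 = 2*1 + 0  (stop)
So 113/76 = [1; 2, 18, 2].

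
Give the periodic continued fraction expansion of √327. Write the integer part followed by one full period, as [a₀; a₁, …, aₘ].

[18; 12, 36]

a₀ = ⌊√327⌋ = 18.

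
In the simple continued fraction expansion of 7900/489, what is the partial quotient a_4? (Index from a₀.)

7900 = 16·489 + 76   →  a_0 = 16
489 = 6·76 + 33   →  a_1 = 6
76 = 2·33 + 10   →  a_2 = 2
33 = 3·10 + 3   →  a_3 = 3
10 = 3·3 + 1   →  a_4 = 3

3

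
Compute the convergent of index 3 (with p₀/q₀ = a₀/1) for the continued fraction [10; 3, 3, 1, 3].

Using pₖ = aₖpₖ₋₁ + pₖ₋₂, qₖ = aₖqₖ₋₁ + qₖ₋₂ (with p₋₁=1, p₋₂=0, q₋₁=0, q₋₂=1):
  k=0: a=10, p=10, q=1
  k=1: a=3, p=31, q=3
  k=2: a=3, p=103, q=10
  k=3: a=1, p=134, q=13

134/13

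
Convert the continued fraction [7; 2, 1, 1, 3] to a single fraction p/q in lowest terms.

133/18

Fold from the inside: start with 3/1.
  1 + 1/3 = 4/3
  1 + 3/4 = 7/4
  2 + 4/7 = 18/7
  7 + 7/18 = 133/18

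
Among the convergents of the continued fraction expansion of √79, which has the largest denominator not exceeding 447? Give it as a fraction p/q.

1431/161

√79 = [8; 1, 7, 1, 16, …] (period length 4).
Convergents:
  p_0/q_0 = 8/1
  p_1/q_1 = 9/1
  p_2/q_2 = 71/8
  p_3/q_3 = 80/9
  p_4/q_4 = 1351/152
  p_5/q_5 = 1431/161
  p_6/q_6 = 11368/1279
q_5 = 161 ≤ 447 < 1279 = q_6, so the answer is 1431/161.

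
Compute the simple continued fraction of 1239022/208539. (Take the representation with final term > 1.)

[5; 1, 16, 13, 16, 2, 2, 11]

1239022 = 5*208539 + 196327
208539 = 1*196327 + 12212
196327 = 16*12212 + 935
12212 = 13*935 + 57
935 = 16*57 + 23
57 = 2*23 + 11
23 = 2*11 + 1
11 = 11*1 + 0  (stop)
So 1239022/208539 = [5; 1, 16, 13, 16, 2, 2, 11].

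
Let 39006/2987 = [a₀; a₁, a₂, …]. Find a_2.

39006 = 13·2987 + 175   →  a_0 = 13
2987 = 17·175 + 12   →  a_1 = 17
175 = 14·12 + 7   →  a_2 = 14

14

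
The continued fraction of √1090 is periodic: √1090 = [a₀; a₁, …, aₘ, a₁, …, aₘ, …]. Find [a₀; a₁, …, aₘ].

[33; 66]

a₀ = ⌊√1090⌋ = 33.
With m₀=0, d₀=1 and mₖ₊₁ = dₖaₖ − mₖ, dₖ₊₁ = (n − mₖ₊₁²)/dₖ, aₖ₊₁ = ⌊(a₀+mₖ₊₁)/dₖ₊₁⌋:
  k=1: m=33, d=1, a=66
d=1 and a=2a₀=66 at k=1, so the next step gives (m, d) = (33, 1) again — its k=1 value — and the period has length 1.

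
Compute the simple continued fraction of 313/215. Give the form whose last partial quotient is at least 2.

[1; 2, 5, 6, 3]

313 = 1·215 + 98
215 = 2·98 + 19
98 = 5·19 + 3
19 = 6·3 + 1
3 = 3·1 + 0  (stop)
So 313/215 = [1; 2, 5, 6, 3].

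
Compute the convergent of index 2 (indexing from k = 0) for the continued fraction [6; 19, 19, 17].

Using pₖ = aₖpₖ₋₁ + pₖ₋₂, qₖ = aₖqₖ₋₁ + qₖ₋₂ (with p₋₁=1, p₋₂=0, q₋₁=0, q₋₂=1):
  k=0: a=6, p=6, q=1
  k=1: a=19, p=115, q=19
  k=2: a=19, p=2191, q=362

2191/362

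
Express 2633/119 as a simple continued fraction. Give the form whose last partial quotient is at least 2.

2633 = 22×119 + 15
119 = 7×15 + 14
15 = 1×14 + 1
14 = 14×1 + 0  (stop)
So 2633/119 = [22; 7, 1, 14].

[22; 7, 1, 14]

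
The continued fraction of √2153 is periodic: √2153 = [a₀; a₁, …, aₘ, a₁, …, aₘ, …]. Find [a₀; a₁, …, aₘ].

[46; 2, 2, 92]

a₀ = ⌊√2153⌋ = 46.
With m₀=0, d₀=1 and mₖ₊₁ = dₖaₖ − mₖ, dₖ₊₁ = (n − mₖ₊₁²)/dₖ, aₖ₊₁ = ⌊(a₀+mₖ₊₁)/dₖ₊₁⌋:
  k=1: m=46, d=37, a=2
  k=2: m=28, d=37, a=2
  k=3: m=46, d=1, a=92
d=1 and a=2a₀=92 at k=3, so the next step gives (m, d) = (46, 37) again — its k=1 value — and the period has length 3.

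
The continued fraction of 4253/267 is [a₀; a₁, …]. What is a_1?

4253 = 15·267 + 248   →  a_0 = 15
267 = 1·248 + 19   →  a_1 = 1

1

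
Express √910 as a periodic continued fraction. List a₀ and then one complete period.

a₀ = ⌊√910⌋ = 30.
With m₀=0, d₀=1 and mₖ₊₁ = dₖaₖ − mₖ, dₖ₊₁ = (n − mₖ₊₁²)/dₖ, aₖ₊₁ = ⌊(a₀+mₖ₊₁)/dₖ₊₁⌋:
  k=1: m=30, d=10, a=6
  k=2: m=30, d=1, a=60
d=1 and a=2a₀=60 at k=2, so the next step gives (m, d) = (30, 10) again — its k=1 value — and the period has length 2.

[30; 6, 60]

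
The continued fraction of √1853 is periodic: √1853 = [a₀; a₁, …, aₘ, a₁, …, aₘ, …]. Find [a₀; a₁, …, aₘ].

[43; 21, 1, 1, 21, 86]

a₀ = ⌊√1853⌋ = 43.
With m₀=0, d₀=1 and mₖ₊₁ = dₖaₖ − mₖ, dₖ₊₁ = (n − mₖ₊₁²)/dₖ, aₖ₊₁ = ⌊(a₀+mₖ₊₁)/dₖ₊₁⌋:
  k=1: m=43, d=4, a=21
  k=2: m=41, d=43, a=1
  k=3: m=2, d=43, a=1
  k=4: m=41, d=4, a=21
  k=5: m=43, d=1, a=86
d=1 and a=2a₀=86 at k=5, so the next step gives (m, d) = (43, 4) again — its k=1 value — and the period has length 5.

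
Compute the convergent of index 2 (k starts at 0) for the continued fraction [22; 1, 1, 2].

Using pₖ = aₖpₖ₋₁ + pₖ₋₂, qₖ = aₖqₖ₋₁ + qₖ₋₂ (with p₋₁=1, p₋₂=0, q₋₁=0, q₋₂=1):
  k=0: a=22, p=22, q=1
  k=1: a=1, p=23, q=1
  k=2: a=1, p=45, q=2

45/2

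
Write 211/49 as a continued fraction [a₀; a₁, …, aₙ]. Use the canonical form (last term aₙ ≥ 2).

211 = 4*49 + 15
49 = 3*15 + 4
15 = 3*4 + 3
4 = 1*3 + 1
3 = 3*1 + 0  (stop)
So 211/49 = [4; 3, 3, 1, 3].

[4; 3, 3, 1, 3]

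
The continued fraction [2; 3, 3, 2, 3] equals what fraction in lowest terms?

Fold from the inside: start with 3/1.
  2 + 1/3 = 7/3
  3 + 3/7 = 24/7
  3 + 7/24 = 79/24
  2 + 24/79 = 182/79

182/79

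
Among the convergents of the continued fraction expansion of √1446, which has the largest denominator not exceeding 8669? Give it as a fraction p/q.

√1446 = [38; 38, 76, …] (period length 2).
Convergents:
  p_0/q_0 = 38/1
  p_1/q_1 = 1445/38
  p_2/q_2 = 109858/2889
  p_3/q_3 = 4176049/109820
q_2 = 2889 ≤ 8669 < 109820 = q_3, so the answer is 109858/2889.

109858/2889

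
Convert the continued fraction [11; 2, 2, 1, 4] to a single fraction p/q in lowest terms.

377/33

Using pₖ = aₖpₖ₋₁ + pₖ₋₂ and qₖ = aₖqₖ₋₁ + qₖ₋₂:
  k=0: a=11, p=11, q=1
  k=1: a=2, p=23, q=2
  k=2: a=2, p=57, q=5
  k=3: a=1, p=80, q=7
  k=4: a=4, p=377, q=33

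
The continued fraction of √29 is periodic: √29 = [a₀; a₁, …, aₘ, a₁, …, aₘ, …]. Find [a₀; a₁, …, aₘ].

a₀ = ⌊√29⌋ = 5.
With m₀=0, d₀=1 and mₖ₊₁ = dₖaₖ − mₖ, dₖ₊₁ = (n − mₖ₊₁²)/dₖ, aₖ₊₁ = ⌊(a₀+mₖ₊₁)/dₖ₊₁⌋:
  k=1: m=5, d=4, a=2
  k=2: m=3, d=5, a=1
  k=3: m=2, d=5, a=1
  k=4: m=3, d=4, a=2
  k=5: m=5, d=1, a=10
d=1 and a=2a₀=10 at k=5, so the next step gives (m, d) = (5, 4) again — its k=1 value — and the period has length 5.

[5; 2, 1, 1, 2, 10]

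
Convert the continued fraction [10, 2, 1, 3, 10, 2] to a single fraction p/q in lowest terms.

Fold from the inside: start with 2/1.
  10 + 1/2 = 21/2
  3 + 2/21 = 65/21
  1 + 21/65 = 86/65
  2 + 65/86 = 237/86
  10 + 86/237 = 2456/237

2456/237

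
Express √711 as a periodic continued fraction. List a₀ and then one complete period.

a₀ = ⌊√711⌋ = 26.

[26; 1, 1, 1, 52]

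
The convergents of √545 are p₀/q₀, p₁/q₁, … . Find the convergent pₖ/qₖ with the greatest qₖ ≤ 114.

1961/84

√545 = [23; 2, 1, 8, 1, 2, 46, …] (period length 6).
Convergents:
  p_0/q_0 = 23/1
  p_1/q_1 = 47/2
  p_2/q_2 = 70/3
  p_3/q_3 = 607/26
  p_4/q_4 = 677/29
  p_5/q_5 = 1961/84
  p_6/q_6 = 90883/3893
q_5 = 84 ≤ 114 < 3893 = q_6, so the answer is 1961/84.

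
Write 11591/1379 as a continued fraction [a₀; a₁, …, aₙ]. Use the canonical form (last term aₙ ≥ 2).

11591 = 8·1379 + 559
1379 = 2·559 + 261
559 = 2·261 + 37
261 = 7·37 + 2
37 = 18·2 + 1
2 = 2·1 + 0  (stop)
So 11591/1379 = [8; 2, 2, 7, 18, 2].

[8; 2, 2, 7, 18, 2]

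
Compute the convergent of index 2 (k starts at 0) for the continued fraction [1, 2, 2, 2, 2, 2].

Using pₖ = aₖpₖ₋₁ + pₖ₋₂, qₖ = aₖqₖ₋₁ + qₖ₋₂ (with p₋₁=1, p₋₂=0, q₋₁=0, q₋₂=1):
  k=0: a=1, p=1, q=1
  k=1: a=2, p=3, q=2
  k=2: a=2, p=7, q=5

7/5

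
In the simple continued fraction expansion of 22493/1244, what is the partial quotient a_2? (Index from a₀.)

3

22493 = 18·1244 + 101   →  a_0 = 18
1244 = 12·101 + 32   →  a_1 = 12
101 = 3·32 + 5   →  a_2 = 3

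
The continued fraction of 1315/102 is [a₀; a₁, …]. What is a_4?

1

1315 = 12·102 + 91   →  a_0 = 12
102 = 1·91 + 11   →  a_1 = 1
91 = 8·11 + 3   →  a_2 = 8
11 = 3·3 + 2   →  a_3 = 3
3 = 1·2 + 1   →  a_4 = 1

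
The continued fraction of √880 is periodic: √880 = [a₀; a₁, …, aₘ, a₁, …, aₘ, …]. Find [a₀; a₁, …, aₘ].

a₀ = ⌊√880⌋ = 29.
With m₀=0, d₀=1 and mₖ₊₁ = dₖaₖ − mₖ, dₖ₊₁ = (n − mₖ₊₁²)/dₖ, aₖ₊₁ = ⌊(a₀+mₖ₊₁)/dₖ₊₁⌋:
  k=1: m=29, d=39, a=1
  k=2: m=10, d=20, a=1
  k=3: m=10, d=39, a=1
  k=4: m=29, d=1, a=58
d=1 and a=2a₀=58 at k=4, so the next step gives (m, d) = (29, 39) again — its k=1 value — and the period has length 4.

[29; 1, 1, 1, 58]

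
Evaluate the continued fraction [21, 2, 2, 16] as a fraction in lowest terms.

1755/82

Using pₖ = aₖpₖ₋₁ + pₖ₋₂ and qₖ = aₖqₖ₋₁ + qₖ₋₂:
  k=0: a=21, p=21, q=1
  k=1: a=2, p=43, q=2
  k=2: a=2, p=107, q=5
  k=3: a=16, p=1755, q=82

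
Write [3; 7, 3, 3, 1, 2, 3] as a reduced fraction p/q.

Using pₖ = aₖpₖ₋₁ + pₖ₋₂ and qₖ = aₖqₖ₋₁ + qₖ₋₂:
  k=0: a=3, p=3, q=1
  k=1: a=7, p=22, q=7
  k=2: a=3, p=69, q=22
  k=3: a=3, p=229, q=73
  k=4: a=1, p=298, q=95
  k=5: a=2, p=825, q=263
  k=6: a=3, p=2773, q=884

2773/884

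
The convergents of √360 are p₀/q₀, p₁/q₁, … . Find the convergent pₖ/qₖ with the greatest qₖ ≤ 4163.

√360 = [18; 1, 36, …] (period length 2).
Convergents:
  p_0/q_0 = 18/1
  p_1/q_1 = 19/1
  p_2/q_2 = 702/37
  p_3/q_3 = 721/38
  p_4/q_4 = 26658/1405
  p_5/q_5 = 27379/1443
  p_6/q_6 = 1012302/53353
q_5 = 1443 ≤ 4163 < 53353 = q_6, so the answer is 27379/1443.

27379/1443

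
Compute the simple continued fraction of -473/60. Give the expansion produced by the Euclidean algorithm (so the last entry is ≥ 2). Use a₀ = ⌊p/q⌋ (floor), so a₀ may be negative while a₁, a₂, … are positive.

-473 = -8·60 + 7
60 = 8·7 + 4
7 = 1·4 + 3
4 = 1·3 + 1
3 = 3·1 + 0  (stop)
So -473/60 = [-8; 8, 1, 1, 3].

[-8; 8, 1, 1, 3]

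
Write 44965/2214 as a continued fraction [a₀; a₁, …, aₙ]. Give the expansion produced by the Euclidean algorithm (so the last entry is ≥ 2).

44965 = 20·2214 + 685
2214 = 3·685 + 159
685 = 4·159 + 49
159 = 3·49 + 12
49 = 4·12 + 1
12 = 12·1 + 0  (stop)
So 44965/2214 = [20; 3, 4, 3, 4, 12].

[20; 3, 4, 3, 4, 12]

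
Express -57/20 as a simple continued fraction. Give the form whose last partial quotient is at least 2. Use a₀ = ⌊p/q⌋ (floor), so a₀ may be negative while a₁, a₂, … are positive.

-57 = -3×20 + 3
20 = 6×3 + 2
3 = 1×2 + 1
2 = 2×1 + 0  (stop)
So -57/20 = [-3; 6, 1, 2].

[-3; 6, 1, 2]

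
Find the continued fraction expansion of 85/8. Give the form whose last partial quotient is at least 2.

85 = 10×8 + 5
8 = 1×5 + 3
5 = 1×3 + 2
3 = 1×2 + 1
2 = 2×1 + 0  (stop)
So 85/8 = [10; 1, 1, 1, 2].

[10; 1, 1, 1, 2]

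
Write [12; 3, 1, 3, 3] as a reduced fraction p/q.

Using pₖ = aₖpₖ₋₁ + pₖ₋₂ and qₖ = aₖqₖ₋₁ + qₖ₋₂:
  k=0: a=12, p=12, q=1
  k=1: a=3, p=37, q=3
  k=2: a=1, p=49, q=4
  k=3: a=3, p=184, q=15
  k=4: a=3, p=601, q=49

601/49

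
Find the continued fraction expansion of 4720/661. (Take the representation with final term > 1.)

4720 = 7·661 + 93
661 = 7·93 + 10
93 = 9·10 + 3
10 = 3·3 + 1
3 = 3·1 + 0  (stop)
So 4720/661 = [7; 7, 9, 3, 3].

[7; 7, 9, 3, 3]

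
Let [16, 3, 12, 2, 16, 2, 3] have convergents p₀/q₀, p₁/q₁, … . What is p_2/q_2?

604/37

Using pₖ = aₖpₖ₋₁ + pₖ₋₂, qₖ = aₖqₖ₋₁ + qₖ₋₂ (with p₋₁=1, p₋₂=0, q₋₁=0, q₋₂=1):
  k=0: a=16, p=16, q=1
  k=1: a=3, p=49, q=3
  k=2: a=12, p=604, q=37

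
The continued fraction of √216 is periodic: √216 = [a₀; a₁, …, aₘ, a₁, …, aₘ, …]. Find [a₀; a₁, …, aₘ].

[14; 1, 2, 3, 2, 1, 28]

a₀ = ⌊√216⌋ = 14.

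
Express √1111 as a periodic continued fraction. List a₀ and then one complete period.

[33; 3, 66]

a₀ = ⌊√1111⌋ = 33.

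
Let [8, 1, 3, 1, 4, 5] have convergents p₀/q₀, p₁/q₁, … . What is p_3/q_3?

44/5

Using pₖ = aₖpₖ₋₁ + pₖ₋₂, qₖ = aₖqₖ₋₁ + qₖ₋₂ (with p₋₁=1, p₋₂=0, q₋₁=0, q₋₂=1):
  k=0: a=8, p=8, q=1
  k=1: a=1, p=9, q=1
  k=2: a=3, p=35, q=4
  k=3: a=1, p=44, q=5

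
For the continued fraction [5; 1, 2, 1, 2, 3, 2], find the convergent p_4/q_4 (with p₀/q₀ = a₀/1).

63/11

Using pₖ = aₖpₖ₋₁ + pₖ₋₂, qₖ = aₖqₖ₋₁ + qₖ₋₂ (with p₋₁=1, p₋₂=0, q₋₁=0, q₋₂=1):
  k=0: a=5, p=5, q=1
  k=1: a=1, p=6, q=1
  k=2: a=2, p=17, q=3
  k=3: a=1, p=23, q=4
  k=4: a=2, p=63, q=11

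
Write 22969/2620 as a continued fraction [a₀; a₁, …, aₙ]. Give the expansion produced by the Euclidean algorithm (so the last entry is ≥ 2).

22969 = 8·2620 + 2009
2620 = 1·2009 + 611
2009 = 3·611 + 176
611 = 3·176 + 83
176 = 2·83 + 10
83 = 8·10 + 3
10 = 3·3 + 1
3 = 3·1 + 0  (stop)
So 22969/2620 = [8; 1, 3, 3, 2, 8, 3, 3].

[8; 1, 3, 3, 2, 8, 3, 3]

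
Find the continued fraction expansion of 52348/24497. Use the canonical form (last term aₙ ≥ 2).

52348 = 2×24497 + 3354
24497 = 7×3354 + 1019
3354 = 3×1019 + 297
1019 = 3×297 + 128
297 = 2×128 + 41
128 = 3×41 + 5
41 = 8×5 + 1
5 = 5×1 + 0  (stop)
So 52348/24497 = [2; 7, 3, 3, 2, 3, 8, 5].

[2; 7, 3, 3, 2, 3, 8, 5]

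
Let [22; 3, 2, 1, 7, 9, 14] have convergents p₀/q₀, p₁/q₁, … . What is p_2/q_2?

156/7

Using pₖ = aₖpₖ₋₁ + pₖ₋₂, qₖ = aₖqₖ₋₁ + qₖ₋₂ (with p₋₁=1, p₋₂=0, q₋₁=0, q₋₂=1):
  k=0: a=22, p=22, q=1
  k=1: a=3, p=67, q=3
  k=2: a=2, p=156, q=7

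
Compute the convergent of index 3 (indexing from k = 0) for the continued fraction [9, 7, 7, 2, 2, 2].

978/107

Using pₖ = aₖpₖ₋₁ + pₖ₋₂, qₖ = aₖqₖ₋₁ + qₖ₋₂ (with p₋₁=1, p₋₂=0, q₋₁=0, q₋₂=1):
  k=0: a=9, p=9, q=1
  k=1: a=7, p=64, q=7
  k=2: a=7, p=457, q=50
  k=3: a=2, p=978, q=107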